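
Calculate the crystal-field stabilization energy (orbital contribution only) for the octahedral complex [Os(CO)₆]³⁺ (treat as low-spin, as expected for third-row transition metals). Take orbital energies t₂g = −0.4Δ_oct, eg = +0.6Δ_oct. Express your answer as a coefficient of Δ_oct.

-2.0 Δ_oct

CO is neutral, so the +3 overall charge sits on Os: oxidation state +3.
Group 8 minus oxidation state +3 gives a d⁵ configuration for Os³⁺.
Configuration: t₂g⁵ eg⁰.
CFSE = 5(-0.4Δ_oct) + 0(0.6Δ_oct) = -2.0Δ_oct + 0.0Δ_oct = -2.0Δ_oct.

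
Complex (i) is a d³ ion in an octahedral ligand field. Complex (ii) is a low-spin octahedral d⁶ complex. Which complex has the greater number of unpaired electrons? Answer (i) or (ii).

(i)

(i): t2g^3 e_g^0 → 3 unpaired.
(ii): t₂g⁶ eg⁰ → 0 unpaired.
So (i) has more unpaired electrons.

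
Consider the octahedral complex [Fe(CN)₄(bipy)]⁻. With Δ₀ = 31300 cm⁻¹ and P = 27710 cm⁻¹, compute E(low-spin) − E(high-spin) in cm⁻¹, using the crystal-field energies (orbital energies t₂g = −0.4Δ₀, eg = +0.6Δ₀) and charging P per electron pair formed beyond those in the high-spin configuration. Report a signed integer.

Ligand charges: 4×(-1) from CN⁻ and 1×(+0) from bipy sum to -4; with overall charge -1, Fe is +3.
Fe sits in group 8; removing 3 electrons leaves Fe³⁺ with 8 − 3 = 5 d electrons.
In the high-spin limit (t₂g³ eg²) the orbital term is 0.0Δ₀ = 0 cm⁻¹, with no excess pairing.
Low-spin t₂g⁵ eg⁰ gives -2.0Δ₀ = -62600 cm⁻¹, but forming 2 extra pairs costs 2P = 55420 cm⁻¹, so E(LS) = -62600 + 55420 = -7180 cm⁻¹.
Thus E(LS) − E(HS) = -7180 cm⁻¹.

-7180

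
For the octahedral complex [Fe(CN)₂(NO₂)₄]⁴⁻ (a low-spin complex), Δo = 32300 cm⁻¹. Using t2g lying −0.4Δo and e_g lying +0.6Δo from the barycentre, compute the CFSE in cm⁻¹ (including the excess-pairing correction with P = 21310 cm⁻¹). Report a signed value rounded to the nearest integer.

Ligand charges: 2×(-1) from CN⁻ and 4×(-1) from NO₂⁻ sum to -6; with overall charge -4, Fe is +2.
Group 8 minus oxidation state +2 gives a d⁶ configuration for Fe²⁺.
Configuration: t2g^6 e_g^0.
The orbital stabilization is -2.4Δo = -2.4 × 32300 = -77520 cm⁻¹.
Pairing penalty: 3 pairs vs 1 in the high-spin reference → 2 extra × P = 42620 cm⁻¹.
Net CFSE = -77520 + 42620 = -34900 cm⁻¹.

-34900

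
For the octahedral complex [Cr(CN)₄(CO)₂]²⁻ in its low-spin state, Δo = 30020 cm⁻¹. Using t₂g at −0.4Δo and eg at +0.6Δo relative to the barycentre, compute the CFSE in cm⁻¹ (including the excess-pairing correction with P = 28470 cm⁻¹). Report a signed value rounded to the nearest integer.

Ligand charges: 4×(-1) from CN⁻ and 2×(+0) from CO sum to -4; with overall charge -2, Cr is +2.
Group 6 minus oxidation state +2 gives a d⁴ configuration for Cr²⁺.
The d⁴ electrons fill as t₂g⁴ eg⁰.
The orbital stabilization is -1.6Δo = -1.6 × 30020 = -48032 cm⁻¹.
High-spin d⁴ would be t₂g³ eg¹ with 0 pairs; low-spin has 1, so 1 excess pair costs +1P = +28470 cm⁻¹.
Combining: -48032 + 28470 = -19562 cm⁻¹.

-19562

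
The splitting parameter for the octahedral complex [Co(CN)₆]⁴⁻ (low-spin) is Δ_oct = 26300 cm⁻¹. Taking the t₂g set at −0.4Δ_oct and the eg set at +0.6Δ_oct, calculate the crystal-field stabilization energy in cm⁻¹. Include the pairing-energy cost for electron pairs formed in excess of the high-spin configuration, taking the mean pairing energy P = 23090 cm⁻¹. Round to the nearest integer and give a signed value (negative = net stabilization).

Each CN⁻ contributes -1; 6 × (-1) = -6. With overall charge -4, Co is in the +2 oxidation state.
Co is in group 9, so Co²⁺ is d⁷ (9 − 2 = 7).
Electron filling gives t₂g⁶ eg¹.
The orbital stabilization is -1.8Δ_oct = -1.8 × 26300 = -47340 cm⁻¹.
High-spin d⁷ would be t₂g⁵ eg² with 2 pairs; low-spin has 3, so 1 excess pair costs +1P = +23090 cm⁻¹.
Combining: -47340 + 23090 = -24250 cm⁻¹.

-24250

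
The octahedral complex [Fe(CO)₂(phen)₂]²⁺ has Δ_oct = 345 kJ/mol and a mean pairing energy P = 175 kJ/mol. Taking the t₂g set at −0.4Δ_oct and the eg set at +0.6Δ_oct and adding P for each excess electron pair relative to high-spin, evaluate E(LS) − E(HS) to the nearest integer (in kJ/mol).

Ligand charges: 2×(+0) from CO and 2×(+0) from phen sum to +0; with overall charge +2, Fe is +2.
Fe²⁺: group 8, so d-count = 8 − 2 = 6.
High-spin: t₂g⁴ eg², CFSE = -0.4Δ_oct = -138 kJ/mol.
Low-spin t₂g⁶ eg⁰ gives -2.4Δ_oct = -828 kJ/mol, but forming 2 extra pairs costs 2P = 350 kJ/mol, so E(LS) = -828 + 350 = -478 kJ/mol.
E(LS) − E(HS) = -478 − (-138) = -340 kJ/mol.

-340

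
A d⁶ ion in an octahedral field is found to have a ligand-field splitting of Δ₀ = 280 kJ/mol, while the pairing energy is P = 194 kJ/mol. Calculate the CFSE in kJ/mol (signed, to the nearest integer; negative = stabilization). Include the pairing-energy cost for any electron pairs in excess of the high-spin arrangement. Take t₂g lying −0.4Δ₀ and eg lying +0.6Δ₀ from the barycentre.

Since Δ₀ = 280 kJ/mol > P = 194 kJ/mol, the complex adopts the low-spin configuration.
Filling d⁶ accordingly: t₂g⁶ eg⁰.
Orbital CFSE = -2.4Δ₀ = -2.4 × 280 = -672 kJ/mol.
Excess pairs vs high-spin: 3 − 1 = 2; pairing cost = +388 kJ/mol.
Net CFSE = -672 + 388 = -284 kJ/mol.

-284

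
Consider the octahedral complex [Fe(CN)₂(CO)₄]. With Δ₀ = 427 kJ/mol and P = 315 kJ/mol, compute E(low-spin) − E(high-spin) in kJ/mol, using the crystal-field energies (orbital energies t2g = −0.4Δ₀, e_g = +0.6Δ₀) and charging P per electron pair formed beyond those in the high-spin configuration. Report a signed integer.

Ligand charges: 2×(-1) from CN⁻ and 4×(+0) from CO sum to -2; with overall charge +0, Fe is +2.
Fe sits in group 8; removing 2 electrons leaves Fe²⁺ with 8 − 2 = 6 d electrons.
In the high-spin limit (t2g^4 e_g^2) the orbital term is -0.4Δ₀ = -171 kJ/mol, with no excess pairing.
Low-spin t2g^6 e_g^0 gives -2.4Δ₀ = -1025 kJ/mol, but forming 2 extra pairs costs 2P = 630 kJ/mol, so E(LS) = -1025 + 630 = -395 kJ/mol.
The difference is -395 − (-171) = -224 kJ/mol, so low-spin lies lower.

-224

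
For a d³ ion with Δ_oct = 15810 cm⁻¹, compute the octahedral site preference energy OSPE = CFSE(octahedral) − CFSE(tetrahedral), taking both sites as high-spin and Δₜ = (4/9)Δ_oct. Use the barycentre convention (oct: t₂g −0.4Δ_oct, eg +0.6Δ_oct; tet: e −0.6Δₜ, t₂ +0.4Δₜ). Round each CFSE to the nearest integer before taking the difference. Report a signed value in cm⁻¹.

-13351

In an octahedral site d³ (HS) is t₂g³ eg⁰, giving CFSE(oct) = -1.2Δ_oct = -18972 cm⁻¹.
In a tetrahedral site the filling is e² t₂¹: CFSE(tet) = -0.8Δₜ = -0.8 × (4/9)(15810) = -5621 cm⁻¹.
Subtracting, OSPE = -18972 − (-5621) = -13351 cm⁻¹.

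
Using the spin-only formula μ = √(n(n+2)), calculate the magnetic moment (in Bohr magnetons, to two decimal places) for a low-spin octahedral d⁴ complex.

Configuration: t₂g⁴ eg⁰ → 2 unpaired electrons.
μ(spin-only) = √[2(2+2)] = √8 ≈ 2.83 Bohr magnetons.

2.83 Bohr magnetons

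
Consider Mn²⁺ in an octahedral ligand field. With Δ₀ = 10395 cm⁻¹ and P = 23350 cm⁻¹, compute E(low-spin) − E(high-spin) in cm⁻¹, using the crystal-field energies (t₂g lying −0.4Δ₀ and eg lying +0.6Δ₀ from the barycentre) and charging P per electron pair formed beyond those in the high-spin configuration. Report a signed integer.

Mn is in group 7, so Mn²⁺ is d⁵ (7 − 2 = 5).
In the high-spin limit (t₂g³ eg²) the orbital term is 0.0Δ₀ = 0 cm⁻¹, with no excess pairing.
Low-spin t₂g⁵ eg⁰ gives -2.0Δ₀ = -20790 cm⁻¹, but forming 2 extra pairs costs 2P = 46700 cm⁻¹, so E(LS) = -20790 + 46700 = 25910 cm⁻¹.
E(LS) − E(HS) = 25910 − (0) = 25910 cm⁻¹.

25910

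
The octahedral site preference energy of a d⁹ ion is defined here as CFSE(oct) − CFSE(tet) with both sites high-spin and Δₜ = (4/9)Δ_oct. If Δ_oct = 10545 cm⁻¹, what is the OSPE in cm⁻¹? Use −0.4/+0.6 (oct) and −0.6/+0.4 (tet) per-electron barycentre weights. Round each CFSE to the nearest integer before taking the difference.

-4452

Octahedral high-spin t₂g⁶ eg³: CFSE = -0.6 × 10545 = -6327 cm⁻¹.
In a tetrahedral site the filling is e⁴ t₂⁵: CFSE(tet) = -0.4Δₜ = -0.4 × (4/9)(10545) = -1875 cm⁻¹.
OSPE = -6327 − (-1875) = -4452 cm⁻¹.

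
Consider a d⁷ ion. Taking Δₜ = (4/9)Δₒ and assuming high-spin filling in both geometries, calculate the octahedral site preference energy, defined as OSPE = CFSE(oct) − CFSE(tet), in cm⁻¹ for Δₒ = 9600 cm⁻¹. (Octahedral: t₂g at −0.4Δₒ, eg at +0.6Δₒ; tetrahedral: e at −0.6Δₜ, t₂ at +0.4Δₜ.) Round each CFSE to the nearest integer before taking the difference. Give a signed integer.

-2560

Octahedral (high-spin): t₂g⁵ eg², CFSE = 5(−0.4) + 2(+0.6) = -0.8Δₒ = -0.8 × 9600 = -7680 cm⁻¹.
Tetrahedral e⁴ t₂³ gives -1.2Δₜ = -1.2 × (4/9) × 9600 = -5120 cm⁻¹.
OSPE = CFSE(oct) − CFSE(tet) = -7680 − (-5120) = -2560 cm⁻¹.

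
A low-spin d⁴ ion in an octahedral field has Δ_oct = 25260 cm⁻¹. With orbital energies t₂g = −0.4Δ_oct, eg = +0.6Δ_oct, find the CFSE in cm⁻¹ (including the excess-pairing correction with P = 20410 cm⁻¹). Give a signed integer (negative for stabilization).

-20006

Electron filling gives t₂g⁴ eg⁰.
CFSE(orbital) = 4×(-0.4Δ_oct) + 0×(0.6Δ_oct) = -1.6Δ_oct; with Δ_oct = 25260 cm⁻¹ that is -40416 cm⁻¹.
Pairing penalty: 1 pair vs 0 in the high-spin reference → 1 extra × P = 20410 cm⁻¹.
Combining: -40416 + 20410 = -20006 cm⁻¹.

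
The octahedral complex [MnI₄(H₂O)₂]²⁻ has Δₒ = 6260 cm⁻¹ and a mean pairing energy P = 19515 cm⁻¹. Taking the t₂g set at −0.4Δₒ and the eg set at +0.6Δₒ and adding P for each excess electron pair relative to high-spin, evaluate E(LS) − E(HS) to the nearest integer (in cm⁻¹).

Ligand charges: 4×(-1) from I⁻ and 2×(+0) from H₂O sum to -4; with overall charge -2, Mn is +2.
Mn sits in group 7; removing 2 electrons leaves Mn²⁺ with 7 − 2 = 5 d electrons.
High-spin: t₂g³ eg², CFSE = 0.0Δₒ = 0 cm⁻¹.
Low-spin t₂g⁵ eg⁰ gives -2.0Δₒ = -12520 cm⁻¹, but forming 2 extra pairs costs 2P = 39030 cm⁻¹, so E(LS) = -12520 + 39030 = 26510 cm⁻¹.
Thus E(LS) − E(HS) = 26510 cm⁻¹.

26510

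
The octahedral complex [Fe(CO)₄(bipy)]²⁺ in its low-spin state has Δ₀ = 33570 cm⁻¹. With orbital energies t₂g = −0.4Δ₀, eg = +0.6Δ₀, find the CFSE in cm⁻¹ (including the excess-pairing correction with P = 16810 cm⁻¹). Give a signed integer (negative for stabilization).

Ligand charges: 4×(+0) from CO and 1×(+0) from bipy sum to +0; with overall charge +2, Fe is +2.
Fe is in group 8, so Fe²⁺ is d⁶ (8 − 2 = 6).
Electron filling gives t₂g⁶ eg⁰.
Orbital CFSE = 6(-0.4) + 0(0.6) = -2.4Δ₀ = -2.4 × 33570 = -80568 cm⁻¹.
Pairing penalty: 3 pairs vs 1 in the high-spin reference → 2 extra × P = 33620 cm⁻¹.
Net CFSE = -80568 + 33620 = -46948 cm⁻¹.

-46948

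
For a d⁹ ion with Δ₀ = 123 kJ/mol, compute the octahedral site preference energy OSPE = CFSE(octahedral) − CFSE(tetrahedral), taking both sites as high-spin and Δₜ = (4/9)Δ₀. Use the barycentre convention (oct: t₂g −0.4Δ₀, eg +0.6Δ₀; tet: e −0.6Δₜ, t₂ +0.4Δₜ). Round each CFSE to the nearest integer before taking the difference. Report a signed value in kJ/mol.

Octahedral (high-spin): t2g^6 e_g^3, CFSE = 6(−0.4) + 3(+0.6) = -0.6Δ₀ = -0.6 × 123 = -74 kJ/mol.
Tetrahedral e^4 t2^5 gives -0.4Δₜ = -0.4 × (4/9) × 123 = -22 kJ/mol.
OSPE = -74 − (-22) = -52 kJ/mol.

-52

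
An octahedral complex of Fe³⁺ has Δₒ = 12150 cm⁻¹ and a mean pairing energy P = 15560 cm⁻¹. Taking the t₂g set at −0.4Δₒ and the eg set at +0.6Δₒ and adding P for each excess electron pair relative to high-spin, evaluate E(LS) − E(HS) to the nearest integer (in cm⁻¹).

Fe³⁺: group 8, so d-count = 8 − 3 = 5.
High-spin: t₂g³ eg², CFSE = 0.0Δₒ = 0 cm⁻¹.
Low-spin t₂g⁵ eg⁰ gives -2.0Δₒ = -24300 cm⁻¹, but forming 2 extra pairs costs 2P = 31120 cm⁻¹, so E(LS) = -24300 + 31120 = 6820 cm⁻¹.
Thus E(LS) − E(HS) = 6820 cm⁻¹.

6820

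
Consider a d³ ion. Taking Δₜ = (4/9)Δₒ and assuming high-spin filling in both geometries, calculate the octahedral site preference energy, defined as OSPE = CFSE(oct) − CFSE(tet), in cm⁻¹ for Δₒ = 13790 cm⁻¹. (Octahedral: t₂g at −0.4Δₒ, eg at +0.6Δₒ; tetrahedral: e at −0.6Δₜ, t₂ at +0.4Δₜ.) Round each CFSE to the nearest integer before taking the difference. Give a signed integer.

In an octahedral site d³ (HS) is t2g^3 e_g^0, giving CFSE(oct) = -1.2Δₒ = -16548 cm⁻¹.
Tetrahedral e^2 t2^1 gives -0.8Δₜ = -0.8 × (4/9) × 13790 = -4903 cm⁻¹.
OSPE = CFSE(oct) − CFSE(tet) = -16548 − (-4903) = -11645 cm⁻¹.

-11645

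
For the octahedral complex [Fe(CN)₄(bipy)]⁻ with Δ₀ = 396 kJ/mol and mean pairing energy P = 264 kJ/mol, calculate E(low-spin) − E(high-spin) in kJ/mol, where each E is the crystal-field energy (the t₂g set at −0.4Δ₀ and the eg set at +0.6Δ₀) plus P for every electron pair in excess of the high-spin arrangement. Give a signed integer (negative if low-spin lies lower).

Ligand charges: 4×(-1) from CN⁻ and 1×(+0) from bipy sum to -4; with overall charge -1, Fe is +3.
Fe sits in group 8; removing 3 electrons leaves Fe³⁺ with 8 − 3 = 5 d electrons.
High-spin: t₂g³ eg², CFSE = 0.0Δ₀ = 0 kJ/mol.
Low-spin t₂g⁵ eg⁰ gives -2.0Δ₀ = -792 kJ/mol, but forming 2 extra pairs costs 2P = 528 kJ/mol, so E(LS) = -792 + 528 = -264 kJ/mol.
E(LS) − E(HS) = -264 − (0) = -264 kJ/mol.

-264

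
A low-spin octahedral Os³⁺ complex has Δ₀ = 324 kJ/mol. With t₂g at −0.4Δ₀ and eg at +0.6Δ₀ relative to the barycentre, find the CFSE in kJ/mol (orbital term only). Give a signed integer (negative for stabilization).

Os sits in group 8; removing 3 electrons leaves Os³⁺ with 8 − 3 = 5 d electrons.
Configuration: t₂g⁵ eg⁰.
The orbital stabilization is -2.0Δ₀ = -2.0 × 324 = -648 kJ/mol.

-648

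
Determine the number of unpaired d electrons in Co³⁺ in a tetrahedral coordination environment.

Group 9 minus oxidation state +3 gives a d⁶ configuration for Co³⁺.
Tetrahedral fields are weak (Δₜ ≈ 4/9 Δₒ), so electrons fill high-spin.
Configuration: e³ t₂³, giving 4 unpaired electrons.

4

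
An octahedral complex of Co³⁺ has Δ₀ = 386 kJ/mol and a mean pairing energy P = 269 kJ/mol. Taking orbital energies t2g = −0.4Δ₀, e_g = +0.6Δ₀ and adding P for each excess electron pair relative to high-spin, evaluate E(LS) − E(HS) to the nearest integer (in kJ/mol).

Co³⁺: group 9, so d-count = 9 − 3 = 6.
High-spin: t2g^4 e_g^2, CFSE = -0.4Δ₀ = -154 kJ/mol.
Low-spin t2g^6 e_g^0 gives -2.4Δ₀ = -926 kJ/mol, but forming 2 extra pairs costs 2P = 538 kJ/mol, so E(LS) = -926 + 538 = -388 kJ/mol.
The difference is -388 − (-154) = -234 kJ/mol, so low-spin lies lower.

-234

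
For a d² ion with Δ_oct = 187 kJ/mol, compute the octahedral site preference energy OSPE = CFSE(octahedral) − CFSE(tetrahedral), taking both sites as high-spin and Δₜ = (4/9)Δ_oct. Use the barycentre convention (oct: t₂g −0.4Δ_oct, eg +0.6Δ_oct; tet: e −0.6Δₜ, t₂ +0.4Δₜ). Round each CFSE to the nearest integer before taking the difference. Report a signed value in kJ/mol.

Octahedral (high-spin): t₂g² eg⁰, CFSE = 2(−0.4) + 0(+0.6) = -0.8Δ_oct = -0.8 × 187 = -150 kJ/mol.
In a tetrahedral site the filling is e² t₂⁰: CFSE(tet) = -1.2Δₜ = -1.2 × (4/9)(187) = -100 kJ/mol.
OSPE = CFSE(oct) − CFSE(tet) = -150 − (-100) = -50 kJ/mol.

-50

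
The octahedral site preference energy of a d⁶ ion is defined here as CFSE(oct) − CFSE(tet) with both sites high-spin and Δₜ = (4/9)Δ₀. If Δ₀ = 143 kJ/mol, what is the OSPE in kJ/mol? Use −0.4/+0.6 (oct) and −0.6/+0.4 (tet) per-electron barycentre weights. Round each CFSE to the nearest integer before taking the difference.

In an octahedral site d⁶ (HS) is t2g^4 e_g^2, giving CFSE(oct) = -0.4Δ₀ = -57 kJ/mol.
Tetrahedral: e^3 t2^3, CFSE = 3(−0.6) + 3(+0.4) = -0.6Δₜ = -0.6 × (4/9) × 143 = -38 kJ/mol.
OSPE = CFSE(oct) − CFSE(tet) = -57 − (-38) = -19 kJ/mol.

-19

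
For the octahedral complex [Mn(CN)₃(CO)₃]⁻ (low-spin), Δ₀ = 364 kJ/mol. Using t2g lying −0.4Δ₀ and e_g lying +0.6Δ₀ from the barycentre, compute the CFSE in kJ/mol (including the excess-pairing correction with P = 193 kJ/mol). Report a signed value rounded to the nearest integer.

Ligand charges: 3×(-1) from CN⁻ and 3×(+0) from CO sum to -3; with overall charge -1, Mn is +2.
Mn²⁺: group 7, so d-count = 7 − 2 = 5.
Electron filling gives t2g^5 e_g^0.
The orbital stabilization is -2.0Δ₀ = -2.0 × 364 = -728 kJ/mol.
High-spin d⁵ would be t2g^3 e_g^2 with 0 pairs; low-spin has 2, so 2 excess pairs cost +2P = +386 kJ/mol.
Net CFSE = -728 + 386 = -342 kJ/mol.

-342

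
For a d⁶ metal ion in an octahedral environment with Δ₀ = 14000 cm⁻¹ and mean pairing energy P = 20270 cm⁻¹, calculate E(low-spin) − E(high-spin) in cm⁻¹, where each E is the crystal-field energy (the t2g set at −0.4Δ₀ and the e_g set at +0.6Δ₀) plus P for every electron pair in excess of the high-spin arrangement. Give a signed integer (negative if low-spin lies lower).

12540

In the high-spin limit (t2g^4 e_g^2) the orbital term is -0.4Δ₀ = -5600 cm⁻¹, with no excess pairing.
Low-spin t2g^6 e_g^0 gives -2.4Δ₀ = -33600 cm⁻¹, but forming 2 extra pairs costs 2P = 40540 cm⁻¹, so E(LS) = -33600 + 40540 = 6940 cm⁻¹.
E(LS) − E(HS) = 6940 − (-5600) = 12540 cm⁻¹.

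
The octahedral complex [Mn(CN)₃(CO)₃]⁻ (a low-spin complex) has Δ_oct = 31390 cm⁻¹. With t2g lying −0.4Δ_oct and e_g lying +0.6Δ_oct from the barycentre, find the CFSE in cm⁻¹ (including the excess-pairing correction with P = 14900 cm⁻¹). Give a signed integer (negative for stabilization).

-32980

Ligand charges: 3×(-1) from CN⁻ and 3×(+0) from CO sum to -3; with overall charge -1, Mn is +2.
Mn is in group 7, so Mn²⁺ is d⁵ (7 − 2 = 5).
The d⁵ electrons fill as t2g^5 e_g^0.
The orbital stabilization is -2.0Δ_oct = -2.0 × 31390 = -62780 cm⁻¹.
Pairing penalty: 2 pairs vs 0 in the high-spin reference → 2 extra × P = 29800 cm⁻¹.
Net CFSE = -62780 + 29800 = -32980 cm⁻¹.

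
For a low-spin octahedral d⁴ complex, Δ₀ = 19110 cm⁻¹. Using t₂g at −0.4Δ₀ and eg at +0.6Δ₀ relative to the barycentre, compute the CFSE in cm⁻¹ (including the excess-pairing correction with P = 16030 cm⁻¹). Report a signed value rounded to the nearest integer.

Electron filling gives t₂g⁴ eg⁰.
The orbital stabilization is -1.6Δ₀ = -1.6 × 19110 = -30576 cm⁻¹.
High-spin d⁴ would be t₂g³ eg¹ with 0 pairs; low-spin has 1, so 1 excess pair costs +1P = +16030 cm⁻¹.
Combining: -30576 + 16030 = -14546 cm⁻¹.

-14546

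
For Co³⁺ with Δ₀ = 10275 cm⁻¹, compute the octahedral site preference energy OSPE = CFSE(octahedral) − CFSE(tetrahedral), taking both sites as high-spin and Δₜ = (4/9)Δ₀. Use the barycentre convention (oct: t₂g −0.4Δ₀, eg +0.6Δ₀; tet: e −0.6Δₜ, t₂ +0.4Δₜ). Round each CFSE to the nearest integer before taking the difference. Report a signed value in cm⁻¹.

-1370

Co³⁺: group 9, so d-count = 9 − 3 = 6.
In an octahedral site d⁶ (HS) is t2g^4 e_g^2, giving CFSE(oct) = -0.4Δ₀ = -4110 cm⁻¹.
Tetrahedral e^3 t2^3 gives -0.6Δₜ = -0.6 × (4/9) × 10275 = -2740 cm⁻¹.
OSPE = CFSE(oct) − CFSE(tet) = -4110 − (-2740) = -1370 cm⁻¹.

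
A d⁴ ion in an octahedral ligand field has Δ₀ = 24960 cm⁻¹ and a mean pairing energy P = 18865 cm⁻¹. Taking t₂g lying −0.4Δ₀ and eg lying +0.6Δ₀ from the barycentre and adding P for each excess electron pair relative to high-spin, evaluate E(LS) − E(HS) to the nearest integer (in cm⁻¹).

-6095

In the high-spin limit (t₂g³ eg¹) the orbital term is -0.6Δ₀ = -14976 cm⁻¹, with no excess pairing.
Low-spin: t₂g⁴ eg⁰, orbital CFSE = -1.6Δ₀ = -39936 cm⁻¹; plus 1 excess pair × P = +18865 cm⁻¹; total -21071 cm⁻¹.
E(LS) − E(HS) = -21071 − (-14976) = -6095 cm⁻¹.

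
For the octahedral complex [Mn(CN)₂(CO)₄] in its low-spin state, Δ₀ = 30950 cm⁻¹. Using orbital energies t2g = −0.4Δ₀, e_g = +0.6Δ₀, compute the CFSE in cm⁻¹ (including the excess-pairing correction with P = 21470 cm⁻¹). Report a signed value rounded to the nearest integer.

-18960

Ligand charges: 2×(-1) from CN⁻ and 4×(+0) from CO sum to -2; with overall charge +0, Mn is +2.
Mn is in group 7, so Mn²⁺ is d⁵ (7 − 2 = 5).
Configuration: t2g^5 e_g^0.
CFSE(orbital) = 5×(-0.4Δ₀) + 0×(0.6Δ₀) = -2.0Δ₀; with Δ₀ = 30950 cm⁻¹ that is -61900 cm⁻¹.
High-spin d⁵ would be t2g^3 e_g^2 with 0 pairs; low-spin has 2, so 2 excess pairs cost +2P = +42940 cm⁻¹.
Overall CFSE = -61900 + 42940 = -18960 cm⁻¹.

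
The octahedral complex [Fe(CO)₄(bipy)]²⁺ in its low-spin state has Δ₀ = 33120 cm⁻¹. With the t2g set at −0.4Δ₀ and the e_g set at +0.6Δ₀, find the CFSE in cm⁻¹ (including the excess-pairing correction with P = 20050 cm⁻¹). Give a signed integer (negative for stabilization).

-39388

Ligand charges: 4×(+0) from CO and 1×(+0) from bipy sum to +0; with overall charge +2, Fe is +2.
Fe sits in group 8; removing 2 electrons leaves Fe²⁺ with 8 − 2 = 6 d electrons.
Configuration: t2g^6 e_g^0.
The orbital stabilization is -2.4Δ₀ = -2.4 × 33120 = -79488 cm⁻¹.
Relative to high-spin t2g^4 e_g^2 (1 paired), the low-spin configuration has 2 additional pairs, contributing +2 × 20050 = +40100 cm⁻¹.
Overall CFSE = -79488 + 40100 = -39388 cm⁻¹.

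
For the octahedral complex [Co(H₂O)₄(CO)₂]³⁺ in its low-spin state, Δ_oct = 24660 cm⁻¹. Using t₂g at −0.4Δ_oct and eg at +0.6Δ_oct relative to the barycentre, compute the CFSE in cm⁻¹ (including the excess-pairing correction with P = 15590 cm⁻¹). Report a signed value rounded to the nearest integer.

-28004

Ligand charges: 4×(+0) from H₂O and 2×(+0) from CO sum to +0; with overall charge +3, Co is +3.
Group 9 minus oxidation state +3 gives a d⁶ configuration for Co³⁺.
The d⁶ electrons fill as t₂g⁶ eg⁰.
Orbital CFSE = 6(-0.4) + 0(0.6) = -2.4Δ_oct = -2.4 × 24660 = -59184 cm⁻¹.
High-spin d⁶ would be t₂g⁴ eg² with 1 pair; low-spin has 3, so 2 excess pairs cost +2P = +31180 cm⁻¹.
Net CFSE = -59184 + 31180 = -28004 cm⁻¹.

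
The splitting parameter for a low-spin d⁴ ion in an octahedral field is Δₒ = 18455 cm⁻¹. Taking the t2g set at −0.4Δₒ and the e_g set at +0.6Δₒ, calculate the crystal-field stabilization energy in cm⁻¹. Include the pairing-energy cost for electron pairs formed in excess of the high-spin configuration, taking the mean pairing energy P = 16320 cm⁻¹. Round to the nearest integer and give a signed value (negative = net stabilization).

-13208

Electron filling gives t2g^4 e_g^0.
CFSE(orbital) = 4×(-0.4Δₒ) + 0×(0.6Δₒ) = -1.6Δₒ; with Δₒ = 18455 cm⁻¹ that is -29528 cm⁻¹.
Pairing penalty: 1 pair vs 0 in the high-spin reference → 1 extra × P = 16320 cm⁻¹.
Overall CFSE = -29528 + 16320 = -13208 cm⁻¹.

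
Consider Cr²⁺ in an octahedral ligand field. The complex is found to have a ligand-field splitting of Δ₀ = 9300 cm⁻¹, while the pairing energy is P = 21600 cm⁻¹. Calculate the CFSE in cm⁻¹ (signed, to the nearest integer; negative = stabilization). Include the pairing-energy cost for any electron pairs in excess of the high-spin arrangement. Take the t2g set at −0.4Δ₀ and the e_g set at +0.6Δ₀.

-5580

Cr sits in group 6; removing 2 electrons leaves Cr²⁺ with 6 − 2 = 4 d electrons.
Here Δ₀ < P (9300 < 21600), so the high-spin state is favoured.
Configuration: t2g^3 e_g^1.
Orbital CFSE = -0.6Δ₀ = -0.6 × 9300 = -5580 cm⁻¹.
High-spin has no excess pairs, so no pairing correction applies.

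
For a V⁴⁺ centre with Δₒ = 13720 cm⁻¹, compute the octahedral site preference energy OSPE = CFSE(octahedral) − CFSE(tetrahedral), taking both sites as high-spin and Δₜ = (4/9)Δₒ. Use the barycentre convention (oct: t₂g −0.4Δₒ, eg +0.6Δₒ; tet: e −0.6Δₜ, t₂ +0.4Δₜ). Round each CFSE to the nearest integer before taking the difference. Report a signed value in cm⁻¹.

-1829

Group 5 minus oxidation state +4 gives a d¹ configuration for V⁴⁺.
Octahedral high-spin t2g^1 e_g^0: CFSE = -0.4 × 13720 = -5488 cm⁻¹.
In a tetrahedral site the filling is e^1 t2^0: CFSE(tet) = -0.6Δₜ = -0.6 × (4/9)(13720) = -3659 cm⁻¹.
OSPE = -5488 − (-3659) = -1829 cm⁻¹.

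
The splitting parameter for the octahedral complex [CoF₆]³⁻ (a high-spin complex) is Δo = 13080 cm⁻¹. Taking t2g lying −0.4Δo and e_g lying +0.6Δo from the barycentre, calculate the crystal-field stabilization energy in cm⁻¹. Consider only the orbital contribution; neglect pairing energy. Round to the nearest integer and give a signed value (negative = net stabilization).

-5232

Each F⁻ contributes -1; 6 × (-1) = -6. With overall charge -3, Co is in the +3 oxidation state.
Co³⁺: group 9, so d-count = 9 − 3 = 6.
Configuration: t2g^4 e_g^2.
The orbital stabilization is -0.4Δo = -0.4 × 13080 = -5232 cm⁻¹.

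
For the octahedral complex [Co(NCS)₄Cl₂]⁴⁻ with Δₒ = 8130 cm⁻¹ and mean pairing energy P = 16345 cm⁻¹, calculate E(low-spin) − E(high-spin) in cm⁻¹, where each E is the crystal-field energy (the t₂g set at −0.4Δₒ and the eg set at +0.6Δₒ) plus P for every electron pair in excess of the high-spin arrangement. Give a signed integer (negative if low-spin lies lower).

Ligand charges: 4×(-1) from NCS⁻ and 2×(-1) from Cl⁻ sum to -6; with overall charge -4, Co is +2.
Co²⁺: group 9, so d-count = 9 − 2 = 7.
High-spin d⁷ fills as t₂g⁵ eg² with CFSE 5(−0.4) + 2(+0.6) = -0.8Δₒ = -6504 cm⁻¹.
Low-spin: t₂g⁶ eg¹, orbital CFSE = -1.8Δₒ = -14634 cm⁻¹; plus 1 excess pair × P = +16345 cm⁻¹; total 1711 cm⁻¹.
E(LS) − E(HS) = 1711 − (-6504) = 8215 cm⁻¹.

8215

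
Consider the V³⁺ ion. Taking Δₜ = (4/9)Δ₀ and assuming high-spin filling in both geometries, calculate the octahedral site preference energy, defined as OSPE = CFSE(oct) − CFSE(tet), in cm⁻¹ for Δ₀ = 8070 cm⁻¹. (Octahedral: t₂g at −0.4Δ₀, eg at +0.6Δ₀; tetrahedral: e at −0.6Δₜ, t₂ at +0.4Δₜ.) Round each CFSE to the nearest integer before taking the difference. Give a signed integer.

V is in group 5, so V³⁺ is d² (5 − 3 = 2).
In an octahedral site d² (HS) is t2g^2 e_g^0, giving CFSE(oct) = -0.8Δ₀ = -6456 cm⁻¹.
Tetrahedral: e^2 t2^0, CFSE = 2(−0.6) + 0(+0.4) = -1.2Δₜ = -1.2 × (4/9) × 8070 = -4304 cm⁻¹.
Subtracting, OSPE = -6456 − (-4304) = -2152 cm⁻¹.

-2152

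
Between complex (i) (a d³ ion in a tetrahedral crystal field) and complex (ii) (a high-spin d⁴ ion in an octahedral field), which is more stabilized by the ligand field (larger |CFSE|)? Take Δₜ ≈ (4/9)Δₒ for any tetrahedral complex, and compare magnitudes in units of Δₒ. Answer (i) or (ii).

(i): With tetrahedral geometry the complex is necessarily high-spin; e^2 t2^1, CFSE = -0.8Δₜ ≈ -0.36Δₒ.
(ii): t2g^3 e_g^1, CFSE = -0.6Δₒ.
So (ii) has the larger |CFSE|.

(ii)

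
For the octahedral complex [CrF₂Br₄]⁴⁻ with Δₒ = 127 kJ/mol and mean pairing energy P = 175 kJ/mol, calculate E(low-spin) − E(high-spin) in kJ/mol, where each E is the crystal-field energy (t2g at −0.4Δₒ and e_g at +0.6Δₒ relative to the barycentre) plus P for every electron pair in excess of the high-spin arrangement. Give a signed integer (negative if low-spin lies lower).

48

Ligand charges: 2×(-1) from F⁻ and 4×(-1) from Br⁻ sum to -6; with overall charge -4, Cr is +2.
Cr²⁺: group 6, so d-count = 6 − 2 = 4.
In the high-spin limit (t2g^3 e_g^1) the orbital term is -0.6Δₒ = -76 kJ/mol, with no excess pairing.
Low-spin t2g^4 e_g^0 gives -1.6Δₒ = -203 kJ/mol, but forming 1 extra pair costs 1P = 175 kJ/mol, so E(LS) = -203 + 175 = -28 kJ/mol.
The difference is -28 − (-76) = 48 kJ/mol, so high-spin lies lower.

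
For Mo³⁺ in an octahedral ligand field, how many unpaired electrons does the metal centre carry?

3

Group 6 minus oxidation state +3 gives a d³ configuration for Mo³⁺.
Configuration: t₂g³ eg⁰, giving 3 unpaired electrons.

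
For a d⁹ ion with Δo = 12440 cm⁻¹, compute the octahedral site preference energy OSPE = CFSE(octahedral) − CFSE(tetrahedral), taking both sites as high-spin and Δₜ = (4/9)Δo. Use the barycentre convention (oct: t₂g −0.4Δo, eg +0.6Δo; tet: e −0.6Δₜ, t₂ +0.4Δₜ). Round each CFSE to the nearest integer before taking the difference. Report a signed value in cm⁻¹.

Octahedral high-spin t2g^6 e_g^3: CFSE = -0.6 × 12440 = -7464 cm⁻¹.
In a tetrahedral site the filling is e^4 t2^5: CFSE(tet) = -0.4Δₜ = -0.4 × (4/9)(12440) = -2212 cm⁻¹.
OSPE = CFSE(oct) − CFSE(tet) = -7464 − (-2212) = -5252 cm⁻¹.

-5252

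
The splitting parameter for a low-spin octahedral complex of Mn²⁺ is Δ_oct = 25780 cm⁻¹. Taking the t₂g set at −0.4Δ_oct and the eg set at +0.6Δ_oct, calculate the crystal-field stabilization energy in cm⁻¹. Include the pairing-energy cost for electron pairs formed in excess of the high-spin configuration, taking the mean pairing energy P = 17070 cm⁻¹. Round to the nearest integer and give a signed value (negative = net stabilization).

-17420

Mn is in group 7, so Mn²⁺ is d⁵ (7 − 2 = 5).
Electron filling gives t₂g⁵ eg⁰.
CFSE(orbital) = 5×(-0.4Δ_oct) + 0×(0.6Δ_oct) = -2.0Δ_oct; with Δ_oct = 25780 cm⁻¹ that is -51560 cm⁻¹.
High-spin d⁵ would be t₂g³ eg² with 0 pairs; low-spin has 2, so 2 excess pairs cost +2P = +34140 cm⁻¹.
Net CFSE = -51560 + 34140 = -17420 cm⁻¹.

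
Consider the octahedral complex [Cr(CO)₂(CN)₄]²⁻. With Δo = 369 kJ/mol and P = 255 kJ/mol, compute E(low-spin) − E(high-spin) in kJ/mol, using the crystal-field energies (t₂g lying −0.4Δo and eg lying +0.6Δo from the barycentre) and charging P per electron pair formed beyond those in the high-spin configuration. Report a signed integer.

Ligand charges: 2×(+0) from CO and 4×(-1) from CN⁻ sum to -4; with overall charge -2, Cr is +2.
Group 6 minus oxidation state +2 gives a d⁴ configuration for Cr²⁺.
In the high-spin limit (t₂g³ eg¹) the orbital term is -0.6Δo = -221 kJ/mol, with no excess pairing.
Low-spin: t₂g⁴ eg⁰, orbital CFSE = -1.6Δo = -590 kJ/mol; plus 1 excess pair × P = +255 kJ/mol; total -335 kJ/mol.
Thus E(LS) − E(HS) = -114 kJ/mol.

-114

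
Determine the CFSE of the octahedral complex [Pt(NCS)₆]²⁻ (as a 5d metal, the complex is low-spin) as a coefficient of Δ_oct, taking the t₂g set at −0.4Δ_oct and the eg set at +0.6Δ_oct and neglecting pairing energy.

Each NCS⁻ contributes -1; 6 × (-1) = -6. With overall charge -2, Pt is in the +4 oxidation state.
Group 10 minus oxidation state +4 gives a d⁶ configuration for Pt⁴⁺.
Configuration: t₂g⁶ eg⁰.
CFSE = 6(-0.4Δ_oct) + 0(0.6Δ_oct) = -2.4Δ_oct + 0.0Δ_oct = -2.4Δ_oct.

-2.4 Δ_oct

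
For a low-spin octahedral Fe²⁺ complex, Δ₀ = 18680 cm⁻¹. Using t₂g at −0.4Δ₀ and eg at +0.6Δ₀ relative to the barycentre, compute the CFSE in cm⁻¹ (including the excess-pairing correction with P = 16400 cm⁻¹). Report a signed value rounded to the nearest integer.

Fe sits in group 8; removing 2 electrons leaves Fe²⁺ with 8 − 2 = 6 d electrons.
Configuration: t₂g⁶ eg⁰.
Orbital CFSE = 6(-0.4) + 0(0.6) = -2.4Δ₀ = -2.4 × 18680 = -44832 cm⁻¹.
Relative to high-spin t₂g⁴ eg² (1 paired), the low-spin configuration has 2 additional pairs, contributing +2 × 16400 = +32800 cm⁻¹.
Net CFSE = -44832 + 32800 = -12032 cm⁻¹.

-12032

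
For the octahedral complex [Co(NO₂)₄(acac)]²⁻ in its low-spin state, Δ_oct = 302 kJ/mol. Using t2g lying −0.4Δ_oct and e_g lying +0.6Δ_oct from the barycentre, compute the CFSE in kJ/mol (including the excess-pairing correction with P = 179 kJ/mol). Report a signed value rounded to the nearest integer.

Ligand charges: 4×(-1) from NO₂⁻ and 1×(-1) from acac⁻ sum to -5; with overall charge -2, Co is +3.
Co is in group 9, so Co³⁺ is d⁶ (9 − 3 = 6).
Configuration: t2g^6 e_g^0.
Orbital CFSE = 6(-0.4) + 0(0.6) = -2.4Δ_oct = -2.4 × 302 = -725 kJ/mol.
High-spin d⁶ would be t2g^4 e_g^2 with 1 pair; low-spin has 3, so 2 excess pairs cost +2P = +358 kJ/mol.
Combining: -725 + 358 = -367 kJ/mol.

-367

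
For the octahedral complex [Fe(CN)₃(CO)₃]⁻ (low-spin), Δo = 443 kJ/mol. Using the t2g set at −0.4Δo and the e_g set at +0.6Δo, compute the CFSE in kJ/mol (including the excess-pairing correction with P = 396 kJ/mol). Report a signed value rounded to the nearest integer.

-271

Ligand charges: 3×(-1) from CN⁻ and 3×(+0) from CO sum to -3; with overall charge -1, Fe is +2.
Fe²⁺: group 8, so d-count = 8 − 2 = 6.
Configuration: t2g^6 e_g^0.
CFSE(orbital) = 6×(-0.4Δo) + 0×(0.6Δo) = -2.4Δo; with Δo = 443 kJ/mol that is -1063 kJ/mol.
Pairing penalty: 3 pairs vs 1 in the high-spin reference → 2 extra × P = 792 kJ/mol.
Net CFSE = -1063 + 792 = -271 kJ/mol.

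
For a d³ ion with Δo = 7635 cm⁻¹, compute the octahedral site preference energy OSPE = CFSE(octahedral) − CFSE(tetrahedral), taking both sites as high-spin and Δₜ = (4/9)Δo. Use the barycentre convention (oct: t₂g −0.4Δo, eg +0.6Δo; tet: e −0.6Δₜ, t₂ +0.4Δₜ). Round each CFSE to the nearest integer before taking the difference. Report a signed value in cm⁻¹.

-6447

In an octahedral site d³ (HS) is t₂g³ eg⁰, giving CFSE(oct) = -1.2Δo = -9162 cm⁻¹.
In a tetrahedral site the filling is e² t₂¹: CFSE(tet) = -0.8Δₜ = -0.8 × (4/9)(7635) = -2715 cm⁻¹.
Subtracting, OSPE = -9162 − (-2715) = -6447 cm⁻¹.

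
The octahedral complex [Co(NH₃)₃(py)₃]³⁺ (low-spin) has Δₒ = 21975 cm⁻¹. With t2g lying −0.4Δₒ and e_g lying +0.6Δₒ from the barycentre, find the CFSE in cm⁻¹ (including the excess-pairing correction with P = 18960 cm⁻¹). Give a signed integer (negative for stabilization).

-14820

Ligand charges: 3×(+0) from NH₃ and 3×(+0) from py sum to +0; with overall charge +3, Co is +3.
Co is in group 9, so Co³⁺ is d⁶ (9 − 3 = 6).
Electron filling gives t2g^6 e_g^0.
Orbital CFSE = 6(-0.4) + 0(0.6) = -2.4Δₒ = -2.4 × 21975 = -52740 cm⁻¹.
Relative to high-spin t2g^4 e_g^2 (1 paired), the low-spin configuration has 2 additional pairs, contributing +2 × 18960 = +37920 cm⁻¹.
Combining: -52740 + 37920 = -14820 cm⁻¹.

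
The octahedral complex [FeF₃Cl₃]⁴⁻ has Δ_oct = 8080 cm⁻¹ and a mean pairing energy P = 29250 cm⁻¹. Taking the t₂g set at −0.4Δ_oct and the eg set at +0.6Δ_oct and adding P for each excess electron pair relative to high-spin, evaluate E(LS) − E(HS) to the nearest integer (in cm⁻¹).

42340

Ligand charges: 3×(-1) from F⁻ and 3×(-1) from Cl⁻ sum to -6; with overall charge -4, Fe is +2.
Fe²⁺: group 8, so d-count = 8 − 2 = 6.
In the high-spin limit (t₂g⁴ eg²) the orbital term is -0.4Δ_oct = -3232 cm⁻¹, with no excess pairing.
Low-spin: t₂g⁶ eg⁰, orbital CFSE = -2.4Δ_oct = -19392 cm⁻¹; plus 2 excess pairs × P = +58500 cm⁻¹; total 39108 cm⁻¹.
E(LS) − E(HS) = 39108 − (-3232) = 42340 cm⁻¹.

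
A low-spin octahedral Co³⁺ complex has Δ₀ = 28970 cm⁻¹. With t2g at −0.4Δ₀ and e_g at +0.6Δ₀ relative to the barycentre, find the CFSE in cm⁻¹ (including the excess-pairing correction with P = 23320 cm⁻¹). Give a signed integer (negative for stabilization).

Co³⁺: group 9, so d-count = 9 − 3 = 6.
Electron filling gives t2g^6 e_g^0.
Orbital CFSE = 6(-0.4) + 0(0.6) = -2.4Δ₀ = -2.4 × 28970 = -69528 cm⁻¹.
High-spin d⁶ would be t2g^4 e_g^2 with 1 pair; low-spin has 3, so 2 excess pairs cost +2P = +46640 cm⁻¹.
Combining: -69528 + 46640 = -22888 cm⁻¹.

-22888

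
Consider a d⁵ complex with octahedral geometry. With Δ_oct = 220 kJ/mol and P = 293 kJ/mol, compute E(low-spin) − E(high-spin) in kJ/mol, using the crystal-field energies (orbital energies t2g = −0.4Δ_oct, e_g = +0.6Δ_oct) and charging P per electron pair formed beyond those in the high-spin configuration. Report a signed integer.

146

In the high-spin limit (t2g^3 e_g^2) the orbital term is 0.0Δ_oct = 0 kJ/mol, with no excess pairing.
Low-spin t2g^5 e_g^0 gives -2.0Δ_oct = -440 kJ/mol, but forming 2 extra pairs costs 2P = 586 kJ/mol, so E(LS) = -440 + 586 = 146 kJ/mol.
Thus E(LS) − E(HS) = 146 kJ/mol.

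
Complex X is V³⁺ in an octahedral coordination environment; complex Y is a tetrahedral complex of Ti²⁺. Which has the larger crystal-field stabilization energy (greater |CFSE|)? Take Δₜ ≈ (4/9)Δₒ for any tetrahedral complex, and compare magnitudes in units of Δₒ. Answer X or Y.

X: V³⁺: group 5, so d-count = 5 − 3 = 2; For octahedral d² the high- and low-spin configurations coincide; t2g^2 e_g^0, CFSE = -0.8Δₒ.
Y: Ti²⁺: group 4, so d-count = 4 − 2 = 2; Tetrahedral splitting is small, so the complex is high-spin; e^2 t2^0, CFSE = -1.2Δₜ ≈ -0.53Δₒ.
So X has the larger |CFSE|.

X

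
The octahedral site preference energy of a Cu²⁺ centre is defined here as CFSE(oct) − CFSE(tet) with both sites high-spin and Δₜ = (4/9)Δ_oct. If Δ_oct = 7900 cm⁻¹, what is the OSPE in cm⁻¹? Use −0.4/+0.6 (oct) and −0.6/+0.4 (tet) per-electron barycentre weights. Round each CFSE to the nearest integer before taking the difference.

Group 11 minus oxidation state +2 gives a d⁹ configuration for Cu²⁺.
In an octahedral site d⁹ (HS) is t₂g⁶ eg³, giving CFSE(oct) = -0.6Δ_oct = -4740 cm⁻¹.
Tetrahedral: e⁴ t₂⁵, CFSE = 4(−0.6) + 5(+0.4) = -0.4Δₜ = -0.4 × (4/9) × 7900 = -1404 cm⁻¹.
Subtracting, OSPE = -4740 − (-1404) = -3336 cm⁻¹.

-3336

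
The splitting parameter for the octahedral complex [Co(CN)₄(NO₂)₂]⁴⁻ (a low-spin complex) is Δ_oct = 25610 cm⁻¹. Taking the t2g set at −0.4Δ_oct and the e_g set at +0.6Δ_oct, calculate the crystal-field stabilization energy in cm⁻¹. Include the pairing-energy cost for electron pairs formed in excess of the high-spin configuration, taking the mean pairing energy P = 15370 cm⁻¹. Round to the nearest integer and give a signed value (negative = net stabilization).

Ligand charges: 4×(-1) from CN⁻ and 2×(-1) from NO₂⁻ sum to -6; with overall charge -4, Co is +2.
Co²⁺: group 9, so d-count = 9 − 2 = 7.
Electron filling gives t2g^6 e_g^1.
The orbital stabilization is -1.8Δ_oct = -1.8 × 25610 = -46098 cm⁻¹.
Relative to high-spin t2g^5 e_g^2 (2 paired), the low-spin configuration has 1 additional pair, contributing +1 × 15370 = +15370 cm⁻¹.
Combining: -46098 + 15370 = -30728 cm⁻¹.

-30728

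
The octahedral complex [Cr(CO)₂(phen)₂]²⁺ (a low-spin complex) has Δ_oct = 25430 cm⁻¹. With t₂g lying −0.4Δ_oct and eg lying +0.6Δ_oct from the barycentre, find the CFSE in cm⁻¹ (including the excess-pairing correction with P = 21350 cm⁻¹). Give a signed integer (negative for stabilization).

Ligand charges: 2×(+0) from CO and 2×(+0) from phen sum to +0; with overall charge +2, Cr is +2.
Cr sits in group 6; removing 2 electrons leaves Cr²⁺ with 6 − 2 = 4 d electrons.
Configuration: t₂g⁴ eg⁰.
The orbital stabilization is -1.6Δ_oct = -1.6 × 25430 = -40688 cm⁻¹.
High-spin d⁴ would be t₂g³ eg¹ with 0 pairs; low-spin has 1, so 1 excess pair costs +1P = +21350 cm⁻¹.
Net CFSE = -40688 + 21350 = -19338 cm⁻¹.

-19338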